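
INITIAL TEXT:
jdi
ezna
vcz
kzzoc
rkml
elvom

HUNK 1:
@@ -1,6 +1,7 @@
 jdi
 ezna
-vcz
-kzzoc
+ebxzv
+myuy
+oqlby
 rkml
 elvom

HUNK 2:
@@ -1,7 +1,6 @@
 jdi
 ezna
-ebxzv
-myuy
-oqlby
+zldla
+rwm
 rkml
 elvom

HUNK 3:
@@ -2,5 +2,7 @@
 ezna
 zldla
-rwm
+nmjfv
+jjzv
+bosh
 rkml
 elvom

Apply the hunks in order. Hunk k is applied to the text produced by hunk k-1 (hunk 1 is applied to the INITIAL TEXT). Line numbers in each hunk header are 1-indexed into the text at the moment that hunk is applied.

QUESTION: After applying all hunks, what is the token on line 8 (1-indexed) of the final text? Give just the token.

Answer: elvom

Derivation:
Hunk 1: at line 1 remove [vcz,kzzoc] add [ebxzv,myuy,oqlby] -> 7 lines: jdi ezna ebxzv myuy oqlby rkml elvom
Hunk 2: at line 1 remove [ebxzv,myuy,oqlby] add [zldla,rwm] -> 6 lines: jdi ezna zldla rwm rkml elvom
Hunk 3: at line 2 remove [rwm] add [nmjfv,jjzv,bosh] -> 8 lines: jdi ezna zldla nmjfv jjzv bosh rkml elvom
Final line 8: elvom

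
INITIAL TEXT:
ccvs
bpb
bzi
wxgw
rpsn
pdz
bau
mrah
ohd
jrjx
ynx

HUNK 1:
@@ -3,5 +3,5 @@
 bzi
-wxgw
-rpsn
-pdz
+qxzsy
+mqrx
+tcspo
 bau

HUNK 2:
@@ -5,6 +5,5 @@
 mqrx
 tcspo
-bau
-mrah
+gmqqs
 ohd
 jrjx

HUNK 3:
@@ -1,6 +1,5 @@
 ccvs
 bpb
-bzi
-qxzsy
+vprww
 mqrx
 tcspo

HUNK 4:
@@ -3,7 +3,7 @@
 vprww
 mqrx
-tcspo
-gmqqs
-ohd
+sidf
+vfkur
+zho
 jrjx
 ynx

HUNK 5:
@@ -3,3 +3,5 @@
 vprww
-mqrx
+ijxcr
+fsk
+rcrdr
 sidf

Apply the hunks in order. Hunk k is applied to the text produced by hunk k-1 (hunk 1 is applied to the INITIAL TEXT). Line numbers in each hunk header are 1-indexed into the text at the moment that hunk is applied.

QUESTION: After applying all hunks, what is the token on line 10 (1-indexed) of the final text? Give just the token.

Answer: jrjx

Derivation:
Hunk 1: at line 3 remove [wxgw,rpsn,pdz] add [qxzsy,mqrx,tcspo] -> 11 lines: ccvs bpb bzi qxzsy mqrx tcspo bau mrah ohd jrjx ynx
Hunk 2: at line 5 remove [bau,mrah] add [gmqqs] -> 10 lines: ccvs bpb bzi qxzsy mqrx tcspo gmqqs ohd jrjx ynx
Hunk 3: at line 1 remove [bzi,qxzsy] add [vprww] -> 9 lines: ccvs bpb vprww mqrx tcspo gmqqs ohd jrjx ynx
Hunk 4: at line 3 remove [tcspo,gmqqs,ohd] add [sidf,vfkur,zho] -> 9 lines: ccvs bpb vprww mqrx sidf vfkur zho jrjx ynx
Hunk 5: at line 3 remove [mqrx] add [ijxcr,fsk,rcrdr] -> 11 lines: ccvs bpb vprww ijxcr fsk rcrdr sidf vfkur zho jrjx ynx
Final line 10: jrjx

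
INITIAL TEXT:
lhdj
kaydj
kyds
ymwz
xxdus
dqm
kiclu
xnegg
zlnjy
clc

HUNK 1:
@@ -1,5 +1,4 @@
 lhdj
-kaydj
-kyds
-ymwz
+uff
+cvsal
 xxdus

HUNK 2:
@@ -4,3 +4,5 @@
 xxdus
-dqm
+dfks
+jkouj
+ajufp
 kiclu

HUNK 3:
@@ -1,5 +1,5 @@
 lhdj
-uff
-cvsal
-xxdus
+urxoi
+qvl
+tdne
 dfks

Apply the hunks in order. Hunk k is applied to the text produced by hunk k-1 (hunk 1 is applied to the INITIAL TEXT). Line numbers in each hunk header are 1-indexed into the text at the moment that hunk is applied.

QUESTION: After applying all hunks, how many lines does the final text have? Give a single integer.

Hunk 1: at line 1 remove [kaydj,kyds,ymwz] add [uff,cvsal] -> 9 lines: lhdj uff cvsal xxdus dqm kiclu xnegg zlnjy clc
Hunk 2: at line 4 remove [dqm] add [dfks,jkouj,ajufp] -> 11 lines: lhdj uff cvsal xxdus dfks jkouj ajufp kiclu xnegg zlnjy clc
Hunk 3: at line 1 remove [uff,cvsal,xxdus] add [urxoi,qvl,tdne] -> 11 lines: lhdj urxoi qvl tdne dfks jkouj ajufp kiclu xnegg zlnjy clc
Final line count: 11

Answer: 11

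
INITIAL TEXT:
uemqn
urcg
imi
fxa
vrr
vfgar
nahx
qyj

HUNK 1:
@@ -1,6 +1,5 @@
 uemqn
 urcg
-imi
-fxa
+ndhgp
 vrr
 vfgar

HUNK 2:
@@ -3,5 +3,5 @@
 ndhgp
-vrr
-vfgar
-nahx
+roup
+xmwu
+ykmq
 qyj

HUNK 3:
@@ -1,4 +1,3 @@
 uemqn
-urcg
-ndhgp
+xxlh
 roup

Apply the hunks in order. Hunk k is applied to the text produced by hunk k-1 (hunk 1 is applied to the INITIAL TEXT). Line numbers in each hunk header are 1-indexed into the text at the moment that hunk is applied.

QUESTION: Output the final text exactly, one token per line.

Hunk 1: at line 1 remove [imi,fxa] add [ndhgp] -> 7 lines: uemqn urcg ndhgp vrr vfgar nahx qyj
Hunk 2: at line 3 remove [vrr,vfgar,nahx] add [roup,xmwu,ykmq] -> 7 lines: uemqn urcg ndhgp roup xmwu ykmq qyj
Hunk 3: at line 1 remove [urcg,ndhgp] add [xxlh] -> 6 lines: uemqn xxlh roup xmwu ykmq qyj

Answer: uemqn
xxlh
roup
xmwu
ykmq
qyj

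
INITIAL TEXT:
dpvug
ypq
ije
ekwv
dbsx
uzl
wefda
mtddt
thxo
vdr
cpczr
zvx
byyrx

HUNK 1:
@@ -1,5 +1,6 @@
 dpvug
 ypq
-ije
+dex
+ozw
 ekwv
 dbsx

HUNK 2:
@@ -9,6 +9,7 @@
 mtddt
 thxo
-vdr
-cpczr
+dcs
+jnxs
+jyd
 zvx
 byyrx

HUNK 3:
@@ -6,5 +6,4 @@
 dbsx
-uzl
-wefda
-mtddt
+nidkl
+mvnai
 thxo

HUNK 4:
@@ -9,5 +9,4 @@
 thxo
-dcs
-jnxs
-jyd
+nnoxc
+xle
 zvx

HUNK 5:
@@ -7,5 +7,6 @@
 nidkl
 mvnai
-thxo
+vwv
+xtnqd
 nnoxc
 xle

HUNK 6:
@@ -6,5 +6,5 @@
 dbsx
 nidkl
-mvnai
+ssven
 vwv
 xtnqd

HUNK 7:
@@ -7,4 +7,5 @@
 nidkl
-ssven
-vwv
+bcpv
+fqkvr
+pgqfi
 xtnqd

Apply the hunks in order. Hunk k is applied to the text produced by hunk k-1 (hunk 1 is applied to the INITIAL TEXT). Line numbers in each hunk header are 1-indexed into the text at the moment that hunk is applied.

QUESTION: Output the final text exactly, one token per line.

Answer: dpvug
ypq
dex
ozw
ekwv
dbsx
nidkl
bcpv
fqkvr
pgqfi
xtnqd
nnoxc
xle
zvx
byyrx

Derivation:
Hunk 1: at line 1 remove [ije] add [dex,ozw] -> 14 lines: dpvug ypq dex ozw ekwv dbsx uzl wefda mtddt thxo vdr cpczr zvx byyrx
Hunk 2: at line 9 remove [vdr,cpczr] add [dcs,jnxs,jyd] -> 15 lines: dpvug ypq dex ozw ekwv dbsx uzl wefda mtddt thxo dcs jnxs jyd zvx byyrx
Hunk 3: at line 6 remove [uzl,wefda,mtddt] add [nidkl,mvnai] -> 14 lines: dpvug ypq dex ozw ekwv dbsx nidkl mvnai thxo dcs jnxs jyd zvx byyrx
Hunk 4: at line 9 remove [dcs,jnxs,jyd] add [nnoxc,xle] -> 13 lines: dpvug ypq dex ozw ekwv dbsx nidkl mvnai thxo nnoxc xle zvx byyrx
Hunk 5: at line 7 remove [thxo] add [vwv,xtnqd] -> 14 lines: dpvug ypq dex ozw ekwv dbsx nidkl mvnai vwv xtnqd nnoxc xle zvx byyrx
Hunk 6: at line 6 remove [mvnai] add [ssven] -> 14 lines: dpvug ypq dex ozw ekwv dbsx nidkl ssven vwv xtnqd nnoxc xle zvx byyrx
Hunk 7: at line 7 remove [ssven,vwv] add [bcpv,fqkvr,pgqfi] -> 15 lines: dpvug ypq dex ozw ekwv dbsx nidkl bcpv fqkvr pgqfi xtnqd nnoxc xle zvx byyrx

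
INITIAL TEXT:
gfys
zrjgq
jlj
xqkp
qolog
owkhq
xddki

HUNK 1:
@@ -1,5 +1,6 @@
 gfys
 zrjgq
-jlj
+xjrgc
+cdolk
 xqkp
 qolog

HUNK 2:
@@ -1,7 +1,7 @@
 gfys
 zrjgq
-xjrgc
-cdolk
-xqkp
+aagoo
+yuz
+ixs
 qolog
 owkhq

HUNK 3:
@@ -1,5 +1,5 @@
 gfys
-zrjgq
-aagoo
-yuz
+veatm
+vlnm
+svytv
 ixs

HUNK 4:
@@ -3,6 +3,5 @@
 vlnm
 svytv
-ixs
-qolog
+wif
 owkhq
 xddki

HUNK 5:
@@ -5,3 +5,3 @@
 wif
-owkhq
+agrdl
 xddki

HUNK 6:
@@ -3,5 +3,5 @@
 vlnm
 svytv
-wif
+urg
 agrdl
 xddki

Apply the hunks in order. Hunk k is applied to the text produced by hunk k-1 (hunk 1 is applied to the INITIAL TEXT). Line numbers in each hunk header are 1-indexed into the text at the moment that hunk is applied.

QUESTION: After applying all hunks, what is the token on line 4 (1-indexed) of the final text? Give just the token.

Hunk 1: at line 1 remove [jlj] add [xjrgc,cdolk] -> 8 lines: gfys zrjgq xjrgc cdolk xqkp qolog owkhq xddki
Hunk 2: at line 1 remove [xjrgc,cdolk,xqkp] add [aagoo,yuz,ixs] -> 8 lines: gfys zrjgq aagoo yuz ixs qolog owkhq xddki
Hunk 3: at line 1 remove [zrjgq,aagoo,yuz] add [veatm,vlnm,svytv] -> 8 lines: gfys veatm vlnm svytv ixs qolog owkhq xddki
Hunk 4: at line 3 remove [ixs,qolog] add [wif] -> 7 lines: gfys veatm vlnm svytv wif owkhq xddki
Hunk 5: at line 5 remove [owkhq] add [agrdl] -> 7 lines: gfys veatm vlnm svytv wif agrdl xddki
Hunk 6: at line 3 remove [wif] add [urg] -> 7 lines: gfys veatm vlnm svytv urg agrdl xddki
Final line 4: svytv

Answer: svytv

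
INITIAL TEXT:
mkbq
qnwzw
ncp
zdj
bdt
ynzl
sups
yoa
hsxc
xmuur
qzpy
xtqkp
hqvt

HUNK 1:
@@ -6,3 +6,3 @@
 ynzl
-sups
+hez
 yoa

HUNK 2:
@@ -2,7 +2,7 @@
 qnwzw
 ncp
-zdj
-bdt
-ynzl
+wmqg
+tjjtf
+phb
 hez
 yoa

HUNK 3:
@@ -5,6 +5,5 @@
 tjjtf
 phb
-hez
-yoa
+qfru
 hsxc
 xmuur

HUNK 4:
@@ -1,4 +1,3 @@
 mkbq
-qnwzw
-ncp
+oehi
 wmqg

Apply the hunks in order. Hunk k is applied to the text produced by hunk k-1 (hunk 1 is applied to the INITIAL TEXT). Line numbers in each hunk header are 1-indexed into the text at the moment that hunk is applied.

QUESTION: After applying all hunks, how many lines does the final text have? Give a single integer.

Answer: 11

Derivation:
Hunk 1: at line 6 remove [sups] add [hez] -> 13 lines: mkbq qnwzw ncp zdj bdt ynzl hez yoa hsxc xmuur qzpy xtqkp hqvt
Hunk 2: at line 2 remove [zdj,bdt,ynzl] add [wmqg,tjjtf,phb] -> 13 lines: mkbq qnwzw ncp wmqg tjjtf phb hez yoa hsxc xmuur qzpy xtqkp hqvt
Hunk 3: at line 5 remove [hez,yoa] add [qfru] -> 12 lines: mkbq qnwzw ncp wmqg tjjtf phb qfru hsxc xmuur qzpy xtqkp hqvt
Hunk 4: at line 1 remove [qnwzw,ncp] add [oehi] -> 11 lines: mkbq oehi wmqg tjjtf phb qfru hsxc xmuur qzpy xtqkp hqvt
Final line count: 11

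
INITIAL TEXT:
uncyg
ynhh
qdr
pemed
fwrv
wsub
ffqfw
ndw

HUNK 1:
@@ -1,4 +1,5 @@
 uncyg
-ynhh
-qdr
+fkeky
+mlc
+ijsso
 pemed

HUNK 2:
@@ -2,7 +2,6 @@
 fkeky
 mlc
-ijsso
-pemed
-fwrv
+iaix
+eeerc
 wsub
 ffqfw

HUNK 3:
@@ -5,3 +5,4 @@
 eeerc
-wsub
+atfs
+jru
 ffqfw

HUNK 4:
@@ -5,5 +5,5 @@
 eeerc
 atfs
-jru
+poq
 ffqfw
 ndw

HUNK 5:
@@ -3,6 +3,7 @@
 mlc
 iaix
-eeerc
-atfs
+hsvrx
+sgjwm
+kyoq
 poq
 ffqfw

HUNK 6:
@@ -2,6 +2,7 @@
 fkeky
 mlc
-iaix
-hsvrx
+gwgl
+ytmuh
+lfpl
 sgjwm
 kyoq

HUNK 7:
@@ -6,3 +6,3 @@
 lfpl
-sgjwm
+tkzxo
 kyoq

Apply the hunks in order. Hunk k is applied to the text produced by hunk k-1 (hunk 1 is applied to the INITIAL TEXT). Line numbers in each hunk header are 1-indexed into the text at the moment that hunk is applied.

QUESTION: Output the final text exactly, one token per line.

Hunk 1: at line 1 remove [ynhh,qdr] add [fkeky,mlc,ijsso] -> 9 lines: uncyg fkeky mlc ijsso pemed fwrv wsub ffqfw ndw
Hunk 2: at line 2 remove [ijsso,pemed,fwrv] add [iaix,eeerc] -> 8 lines: uncyg fkeky mlc iaix eeerc wsub ffqfw ndw
Hunk 3: at line 5 remove [wsub] add [atfs,jru] -> 9 lines: uncyg fkeky mlc iaix eeerc atfs jru ffqfw ndw
Hunk 4: at line 5 remove [jru] add [poq] -> 9 lines: uncyg fkeky mlc iaix eeerc atfs poq ffqfw ndw
Hunk 5: at line 3 remove [eeerc,atfs] add [hsvrx,sgjwm,kyoq] -> 10 lines: uncyg fkeky mlc iaix hsvrx sgjwm kyoq poq ffqfw ndw
Hunk 6: at line 2 remove [iaix,hsvrx] add [gwgl,ytmuh,lfpl] -> 11 lines: uncyg fkeky mlc gwgl ytmuh lfpl sgjwm kyoq poq ffqfw ndw
Hunk 7: at line 6 remove [sgjwm] add [tkzxo] -> 11 lines: uncyg fkeky mlc gwgl ytmuh lfpl tkzxo kyoq poq ffqfw ndw

Answer: uncyg
fkeky
mlc
gwgl
ytmuh
lfpl
tkzxo
kyoq
poq
ffqfw
ndw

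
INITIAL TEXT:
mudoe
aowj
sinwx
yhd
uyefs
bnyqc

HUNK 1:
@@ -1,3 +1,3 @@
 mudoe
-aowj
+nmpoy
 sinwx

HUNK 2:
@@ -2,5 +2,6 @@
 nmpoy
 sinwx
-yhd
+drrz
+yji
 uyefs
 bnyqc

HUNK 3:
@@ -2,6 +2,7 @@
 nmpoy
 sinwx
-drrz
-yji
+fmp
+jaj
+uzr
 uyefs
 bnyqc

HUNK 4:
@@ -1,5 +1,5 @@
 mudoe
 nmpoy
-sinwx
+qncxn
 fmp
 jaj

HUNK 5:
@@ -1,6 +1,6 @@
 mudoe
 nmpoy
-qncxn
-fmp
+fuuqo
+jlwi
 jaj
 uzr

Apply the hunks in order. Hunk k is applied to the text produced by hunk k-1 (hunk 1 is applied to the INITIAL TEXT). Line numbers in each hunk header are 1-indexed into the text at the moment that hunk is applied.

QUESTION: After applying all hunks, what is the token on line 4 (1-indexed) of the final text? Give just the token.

Answer: jlwi

Derivation:
Hunk 1: at line 1 remove [aowj] add [nmpoy] -> 6 lines: mudoe nmpoy sinwx yhd uyefs bnyqc
Hunk 2: at line 2 remove [yhd] add [drrz,yji] -> 7 lines: mudoe nmpoy sinwx drrz yji uyefs bnyqc
Hunk 3: at line 2 remove [drrz,yji] add [fmp,jaj,uzr] -> 8 lines: mudoe nmpoy sinwx fmp jaj uzr uyefs bnyqc
Hunk 4: at line 1 remove [sinwx] add [qncxn] -> 8 lines: mudoe nmpoy qncxn fmp jaj uzr uyefs bnyqc
Hunk 5: at line 1 remove [qncxn,fmp] add [fuuqo,jlwi] -> 8 lines: mudoe nmpoy fuuqo jlwi jaj uzr uyefs bnyqc
Final line 4: jlwi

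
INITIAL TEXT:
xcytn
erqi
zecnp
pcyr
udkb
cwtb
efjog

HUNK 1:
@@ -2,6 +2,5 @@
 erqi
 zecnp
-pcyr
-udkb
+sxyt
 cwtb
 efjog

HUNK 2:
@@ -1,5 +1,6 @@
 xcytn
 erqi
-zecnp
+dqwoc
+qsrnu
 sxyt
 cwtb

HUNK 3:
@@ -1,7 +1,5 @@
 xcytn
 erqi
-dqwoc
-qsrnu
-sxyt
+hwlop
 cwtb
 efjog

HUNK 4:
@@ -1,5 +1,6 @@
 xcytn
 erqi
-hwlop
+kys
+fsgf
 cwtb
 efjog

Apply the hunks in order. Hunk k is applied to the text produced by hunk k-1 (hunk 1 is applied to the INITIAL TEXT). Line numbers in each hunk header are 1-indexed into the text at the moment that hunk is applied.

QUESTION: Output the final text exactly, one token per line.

Hunk 1: at line 2 remove [pcyr,udkb] add [sxyt] -> 6 lines: xcytn erqi zecnp sxyt cwtb efjog
Hunk 2: at line 1 remove [zecnp] add [dqwoc,qsrnu] -> 7 lines: xcytn erqi dqwoc qsrnu sxyt cwtb efjog
Hunk 3: at line 1 remove [dqwoc,qsrnu,sxyt] add [hwlop] -> 5 lines: xcytn erqi hwlop cwtb efjog
Hunk 4: at line 1 remove [hwlop] add [kys,fsgf] -> 6 lines: xcytn erqi kys fsgf cwtb efjog

Answer: xcytn
erqi
kys
fsgf
cwtb
efjog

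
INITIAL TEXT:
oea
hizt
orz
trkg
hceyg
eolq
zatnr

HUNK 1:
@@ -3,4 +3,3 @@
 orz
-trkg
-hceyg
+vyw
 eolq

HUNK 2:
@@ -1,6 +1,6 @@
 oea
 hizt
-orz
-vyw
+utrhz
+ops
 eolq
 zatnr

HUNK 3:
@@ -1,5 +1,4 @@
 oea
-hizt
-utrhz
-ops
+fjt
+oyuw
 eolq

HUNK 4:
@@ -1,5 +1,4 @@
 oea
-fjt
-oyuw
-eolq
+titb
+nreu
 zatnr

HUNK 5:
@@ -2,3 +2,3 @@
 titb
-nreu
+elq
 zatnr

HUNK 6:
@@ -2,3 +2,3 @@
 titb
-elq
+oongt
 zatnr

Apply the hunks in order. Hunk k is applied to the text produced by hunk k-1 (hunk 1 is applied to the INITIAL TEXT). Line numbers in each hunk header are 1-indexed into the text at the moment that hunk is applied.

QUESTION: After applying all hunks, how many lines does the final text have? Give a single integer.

Answer: 4

Derivation:
Hunk 1: at line 3 remove [trkg,hceyg] add [vyw] -> 6 lines: oea hizt orz vyw eolq zatnr
Hunk 2: at line 1 remove [orz,vyw] add [utrhz,ops] -> 6 lines: oea hizt utrhz ops eolq zatnr
Hunk 3: at line 1 remove [hizt,utrhz,ops] add [fjt,oyuw] -> 5 lines: oea fjt oyuw eolq zatnr
Hunk 4: at line 1 remove [fjt,oyuw,eolq] add [titb,nreu] -> 4 lines: oea titb nreu zatnr
Hunk 5: at line 2 remove [nreu] add [elq] -> 4 lines: oea titb elq zatnr
Hunk 6: at line 2 remove [elq] add [oongt] -> 4 lines: oea titb oongt zatnr
Final line count: 4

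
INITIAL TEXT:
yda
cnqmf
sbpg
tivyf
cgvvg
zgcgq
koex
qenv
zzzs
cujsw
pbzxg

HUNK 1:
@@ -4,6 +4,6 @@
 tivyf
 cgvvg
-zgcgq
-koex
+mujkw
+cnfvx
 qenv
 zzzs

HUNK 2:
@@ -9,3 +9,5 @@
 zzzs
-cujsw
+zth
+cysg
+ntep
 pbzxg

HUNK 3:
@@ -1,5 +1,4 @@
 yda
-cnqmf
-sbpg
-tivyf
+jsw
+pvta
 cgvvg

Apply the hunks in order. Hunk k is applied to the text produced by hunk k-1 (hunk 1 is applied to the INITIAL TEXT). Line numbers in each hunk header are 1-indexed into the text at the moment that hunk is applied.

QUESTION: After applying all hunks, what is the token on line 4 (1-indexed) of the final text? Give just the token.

Answer: cgvvg

Derivation:
Hunk 1: at line 4 remove [zgcgq,koex] add [mujkw,cnfvx] -> 11 lines: yda cnqmf sbpg tivyf cgvvg mujkw cnfvx qenv zzzs cujsw pbzxg
Hunk 2: at line 9 remove [cujsw] add [zth,cysg,ntep] -> 13 lines: yda cnqmf sbpg tivyf cgvvg mujkw cnfvx qenv zzzs zth cysg ntep pbzxg
Hunk 3: at line 1 remove [cnqmf,sbpg,tivyf] add [jsw,pvta] -> 12 lines: yda jsw pvta cgvvg mujkw cnfvx qenv zzzs zth cysg ntep pbzxg
Final line 4: cgvvg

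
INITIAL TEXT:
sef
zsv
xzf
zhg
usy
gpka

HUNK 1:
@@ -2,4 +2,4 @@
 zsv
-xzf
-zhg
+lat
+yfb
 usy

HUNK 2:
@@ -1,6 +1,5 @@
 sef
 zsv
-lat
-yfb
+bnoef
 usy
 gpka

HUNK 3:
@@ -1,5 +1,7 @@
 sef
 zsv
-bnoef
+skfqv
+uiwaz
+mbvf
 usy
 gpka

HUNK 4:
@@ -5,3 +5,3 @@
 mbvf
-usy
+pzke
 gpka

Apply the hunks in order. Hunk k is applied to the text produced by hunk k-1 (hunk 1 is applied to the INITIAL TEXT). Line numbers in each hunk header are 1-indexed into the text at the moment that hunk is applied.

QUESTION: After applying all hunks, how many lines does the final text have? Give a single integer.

Answer: 7

Derivation:
Hunk 1: at line 2 remove [xzf,zhg] add [lat,yfb] -> 6 lines: sef zsv lat yfb usy gpka
Hunk 2: at line 1 remove [lat,yfb] add [bnoef] -> 5 lines: sef zsv bnoef usy gpka
Hunk 3: at line 1 remove [bnoef] add [skfqv,uiwaz,mbvf] -> 7 lines: sef zsv skfqv uiwaz mbvf usy gpka
Hunk 4: at line 5 remove [usy] add [pzke] -> 7 lines: sef zsv skfqv uiwaz mbvf pzke gpka
Final line count: 7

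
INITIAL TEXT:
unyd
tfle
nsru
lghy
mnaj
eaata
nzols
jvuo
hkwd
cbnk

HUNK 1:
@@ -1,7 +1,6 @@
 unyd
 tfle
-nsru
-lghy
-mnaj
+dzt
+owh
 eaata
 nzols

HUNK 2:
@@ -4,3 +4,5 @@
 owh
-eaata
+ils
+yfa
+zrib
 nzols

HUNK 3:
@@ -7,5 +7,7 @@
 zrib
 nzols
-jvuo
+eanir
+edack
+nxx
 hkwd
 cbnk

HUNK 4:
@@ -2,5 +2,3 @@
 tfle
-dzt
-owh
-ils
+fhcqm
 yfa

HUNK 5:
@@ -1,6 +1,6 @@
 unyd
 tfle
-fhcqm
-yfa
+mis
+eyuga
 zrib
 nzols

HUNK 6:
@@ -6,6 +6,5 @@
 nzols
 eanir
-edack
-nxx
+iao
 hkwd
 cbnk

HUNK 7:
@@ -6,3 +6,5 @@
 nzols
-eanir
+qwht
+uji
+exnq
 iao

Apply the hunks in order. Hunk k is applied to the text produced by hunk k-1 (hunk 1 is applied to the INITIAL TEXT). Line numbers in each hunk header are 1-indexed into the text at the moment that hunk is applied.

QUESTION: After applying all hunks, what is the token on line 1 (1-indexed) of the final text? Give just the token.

Hunk 1: at line 1 remove [nsru,lghy,mnaj] add [dzt,owh] -> 9 lines: unyd tfle dzt owh eaata nzols jvuo hkwd cbnk
Hunk 2: at line 4 remove [eaata] add [ils,yfa,zrib] -> 11 lines: unyd tfle dzt owh ils yfa zrib nzols jvuo hkwd cbnk
Hunk 3: at line 7 remove [jvuo] add [eanir,edack,nxx] -> 13 lines: unyd tfle dzt owh ils yfa zrib nzols eanir edack nxx hkwd cbnk
Hunk 4: at line 2 remove [dzt,owh,ils] add [fhcqm] -> 11 lines: unyd tfle fhcqm yfa zrib nzols eanir edack nxx hkwd cbnk
Hunk 5: at line 1 remove [fhcqm,yfa] add [mis,eyuga] -> 11 lines: unyd tfle mis eyuga zrib nzols eanir edack nxx hkwd cbnk
Hunk 6: at line 6 remove [edack,nxx] add [iao] -> 10 lines: unyd tfle mis eyuga zrib nzols eanir iao hkwd cbnk
Hunk 7: at line 6 remove [eanir] add [qwht,uji,exnq] -> 12 lines: unyd tfle mis eyuga zrib nzols qwht uji exnq iao hkwd cbnk
Final line 1: unyd

Answer: unyd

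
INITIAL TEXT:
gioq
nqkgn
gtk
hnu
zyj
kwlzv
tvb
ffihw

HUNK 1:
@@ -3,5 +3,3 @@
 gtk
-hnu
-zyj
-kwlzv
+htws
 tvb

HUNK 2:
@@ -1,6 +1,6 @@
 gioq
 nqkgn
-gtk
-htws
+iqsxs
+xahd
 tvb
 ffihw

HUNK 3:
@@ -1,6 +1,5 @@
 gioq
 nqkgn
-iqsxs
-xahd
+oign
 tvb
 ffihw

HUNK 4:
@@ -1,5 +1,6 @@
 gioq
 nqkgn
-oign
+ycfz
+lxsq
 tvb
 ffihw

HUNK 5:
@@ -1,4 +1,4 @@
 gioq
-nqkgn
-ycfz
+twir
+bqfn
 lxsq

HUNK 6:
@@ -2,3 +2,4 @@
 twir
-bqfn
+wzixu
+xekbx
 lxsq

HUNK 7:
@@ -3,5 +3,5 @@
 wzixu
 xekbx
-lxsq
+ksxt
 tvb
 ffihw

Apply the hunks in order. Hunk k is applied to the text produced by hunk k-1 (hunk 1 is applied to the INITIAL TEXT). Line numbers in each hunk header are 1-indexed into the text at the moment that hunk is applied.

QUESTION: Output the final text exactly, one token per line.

Hunk 1: at line 3 remove [hnu,zyj,kwlzv] add [htws] -> 6 lines: gioq nqkgn gtk htws tvb ffihw
Hunk 2: at line 1 remove [gtk,htws] add [iqsxs,xahd] -> 6 lines: gioq nqkgn iqsxs xahd tvb ffihw
Hunk 3: at line 1 remove [iqsxs,xahd] add [oign] -> 5 lines: gioq nqkgn oign tvb ffihw
Hunk 4: at line 1 remove [oign] add [ycfz,lxsq] -> 6 lines: gioq nqkgn ycfz lxsq tvb ffihw
Hunk 5: at line 1 remove [nqkgn,ycfz] add [twir,bqfn] -> 6 lines: gioq twir bqfn lxsq tvb ffihw
Hunk 6: at line 2 remove [bqfn] add [wzixu,xekbx] -> 7 lines: gioq twir wzixu xekbx lxsq tvb ffihw
Hunk 7: at line 3 remove [lxsq] add [ksxt] -> 7 lines: gioq twir wzixu xekbx ksxt tvb ffihw

Answer: gioq
twir
wzixu
xekbx
ksxt
tvb
ffihw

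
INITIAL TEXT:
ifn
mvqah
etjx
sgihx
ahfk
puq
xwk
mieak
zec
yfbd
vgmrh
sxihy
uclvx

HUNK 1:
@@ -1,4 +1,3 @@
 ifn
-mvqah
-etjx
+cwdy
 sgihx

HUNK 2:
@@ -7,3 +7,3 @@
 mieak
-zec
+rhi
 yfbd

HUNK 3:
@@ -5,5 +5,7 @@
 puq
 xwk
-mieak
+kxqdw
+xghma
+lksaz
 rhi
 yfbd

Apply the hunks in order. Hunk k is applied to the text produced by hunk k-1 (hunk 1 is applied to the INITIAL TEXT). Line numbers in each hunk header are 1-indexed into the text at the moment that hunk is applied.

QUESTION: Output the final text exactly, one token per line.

Answer: ifn
cwdy
sgihx
ahfk
puq
xwk
kxqdw
xghma
lksaz
rhi
yfbd
vgmrh
sxihy
uclvx

Derivation:
Hunk 1: at line 1 remove [mvqah,etjx] add [cwdy] -> 12 lines: ifn cwdy sgihx ahfk puq xwk mieak zec yfbd vgmrh sxihy uclvx
Hunk 2: at line 7 remove [zec] add [rhi] -> 12 lines: ifn cwdy sgihx ahfk puq xwk mieak rhi yfbd vgmrh sxihy uclvx
Hunk 3: at line 5 remove [mieak] add [kxqdw,xghma,lksaz] -> 14 lines: ifn cwdy sgihx ahfk puq xwk kxqdw xghma lksaz rhi yfbd vgmrh sxihy uclvx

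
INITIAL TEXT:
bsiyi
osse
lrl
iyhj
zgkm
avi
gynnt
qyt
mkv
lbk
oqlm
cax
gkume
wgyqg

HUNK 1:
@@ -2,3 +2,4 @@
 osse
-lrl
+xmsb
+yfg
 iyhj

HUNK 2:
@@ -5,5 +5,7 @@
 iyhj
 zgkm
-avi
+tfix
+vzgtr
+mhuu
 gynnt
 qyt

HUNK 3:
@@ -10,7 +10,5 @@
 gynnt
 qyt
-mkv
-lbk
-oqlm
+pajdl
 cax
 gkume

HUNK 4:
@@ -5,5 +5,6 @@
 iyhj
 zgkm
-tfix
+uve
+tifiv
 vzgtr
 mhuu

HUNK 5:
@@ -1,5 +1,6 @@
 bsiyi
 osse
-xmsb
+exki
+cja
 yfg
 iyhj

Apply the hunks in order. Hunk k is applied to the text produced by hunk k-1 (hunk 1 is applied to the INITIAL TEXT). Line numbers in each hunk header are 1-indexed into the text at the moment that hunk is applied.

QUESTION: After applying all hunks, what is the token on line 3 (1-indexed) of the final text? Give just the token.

Hunk 1: at line 2 remove [lrl] add [xmsb,yfg] -> 15 lines: bsiyi osse xmsb yfg iyhj zgkm avi gynnt qyt mkv lbk oqlm cax gkume wgyqg
Hunk 2: at line 5 remove [avi] add [tfix,vzgtr,mhuu] -> 17 lines: bsiyi osse xmsb yfg iyhj zgkm tfix vzgtr mhuu gynnt qyt mkv lbk oqlm cax gkume wgyqg
Hunk 3: at line 10 remove [mkv,lbk,oqlm] add [pajdl] -> 15 lines: bsiyi osse xmsb yfg iyhj zgkm tfix vzgtr mhuu gynnt qyt pajdl cax gkume wgyqg
Hunk 4: at line 5 remove [tfix] add [uve,tifiv] -> 16 lines: bsiyi osse xmsb yfg iyhj zgkm uve tifiv vzgtr mhuu gynnt qyt pajdl cax gkume wgyqg
Hunk 5: at line 1 remove [xmsb] add [exki,cja] -> 17 lines: bsiyi osse exki cja yfg iyhj zgkm uve tifiv vzgtr mhuu gynnt qyt pajdl cax gkume wgyqg
Final line 3: exki

Answer: exki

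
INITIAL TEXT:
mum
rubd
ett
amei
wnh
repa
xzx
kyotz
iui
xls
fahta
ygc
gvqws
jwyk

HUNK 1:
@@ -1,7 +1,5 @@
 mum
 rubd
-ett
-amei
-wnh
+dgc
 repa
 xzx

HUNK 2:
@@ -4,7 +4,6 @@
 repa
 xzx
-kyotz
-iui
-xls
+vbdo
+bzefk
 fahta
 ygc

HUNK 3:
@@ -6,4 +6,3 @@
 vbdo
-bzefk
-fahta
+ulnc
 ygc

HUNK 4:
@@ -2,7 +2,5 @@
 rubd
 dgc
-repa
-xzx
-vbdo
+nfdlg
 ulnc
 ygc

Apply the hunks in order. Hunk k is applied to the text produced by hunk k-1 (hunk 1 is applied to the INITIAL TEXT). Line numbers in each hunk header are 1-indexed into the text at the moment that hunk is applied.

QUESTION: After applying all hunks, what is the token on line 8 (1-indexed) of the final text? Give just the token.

Answer: jwyk

Derivation:
Hunk 1: at line 1 remove [ett,amei,wnh] add [dgc] -> 12 lines: mum rubd dgc repa xzx kyotz iui xls fahta ygc gvqws jwyk
Hunk 2: at line 4 remove [kyotz,iui,xls] add [vbdo,bzefk] -> 11 lines: mum rubd dgc repa xzx vbdo bzefk fahta ygc gvqws jwyk
Hunk 3: at line 6 remove [bzefk,fahta] add [ulnc] -> 10 lines: mum rubd dgc repa xzx vbdo ulnc ygc gvqws jwyk
Hunk 4: at line 2 remove [repa,xzx,vbdo] add [nfdlg] -> 8 lines: mum rubd dgc nfdlg ulnc ygc gvqws jwyk
Final line 8: jwyk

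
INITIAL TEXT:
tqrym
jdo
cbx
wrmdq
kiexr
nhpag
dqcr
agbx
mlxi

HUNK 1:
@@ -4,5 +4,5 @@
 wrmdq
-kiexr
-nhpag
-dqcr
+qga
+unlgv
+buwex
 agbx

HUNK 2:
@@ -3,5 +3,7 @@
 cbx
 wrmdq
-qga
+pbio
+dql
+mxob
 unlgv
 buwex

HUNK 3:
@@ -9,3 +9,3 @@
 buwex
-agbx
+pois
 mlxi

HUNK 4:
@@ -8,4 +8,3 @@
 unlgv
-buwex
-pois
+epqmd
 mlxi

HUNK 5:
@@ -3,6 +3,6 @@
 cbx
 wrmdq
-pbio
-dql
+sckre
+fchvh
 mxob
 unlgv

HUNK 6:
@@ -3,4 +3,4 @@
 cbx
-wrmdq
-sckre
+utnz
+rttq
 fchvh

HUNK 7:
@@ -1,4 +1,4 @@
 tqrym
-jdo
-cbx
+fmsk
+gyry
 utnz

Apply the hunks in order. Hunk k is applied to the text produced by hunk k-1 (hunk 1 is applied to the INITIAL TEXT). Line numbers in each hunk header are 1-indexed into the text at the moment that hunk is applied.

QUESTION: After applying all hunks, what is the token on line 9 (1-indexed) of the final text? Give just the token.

Answer: epqmd

Derivation:
Hunk 1: at line 4 remove [kiexr,nhpag,dqcr] add [qga,unlgv,buwex] -> 9 lines: tqrym jdo cbx wrmdq qga unlgv buwex agbx mlxi
Hunk 2: at line 3 remove [qga] add [pbio,dql,mxob] -> 11 lines: tqrym jdo cbx wrmdq pbio dql mxob unlgv buwex agbx mlxi
Hunk 3: at line 9 remove [agbx] add [pois] -> 11 lines: tqrym jdo cbx wrmdq pbio dql mxob unlgv buwex pois mlxi
Hunk 4: at line 8 remove [buwex,pois] add [epqmd] -> 10 lines: tqrym jdo cbx wrmdq pbio dql mxob unlgv epqmd mlxi
Hunk 5: at line 3 remove [pbio,dql] add [sckre,fchvh] -> 10 lines: tqrym jdo cbx wrmdq sckre fchvh mxob unlgv epqmd mlxi
Hunk 6: at line 3 remove [wrmdq,sckre] add [utnz,rttq] -> 10 lines: tqrym jdo cbx utnz rttq fchvh mxob unlgv epqmd mlxi
Hunk 7: at line 1 remove [jdo,cbx] add [fmsk,gyry] -> 10 lines: tqrym fmsk gyry utnz rttq fchvh mxob unlgv epqmd mlxi
Final line 9: epqmd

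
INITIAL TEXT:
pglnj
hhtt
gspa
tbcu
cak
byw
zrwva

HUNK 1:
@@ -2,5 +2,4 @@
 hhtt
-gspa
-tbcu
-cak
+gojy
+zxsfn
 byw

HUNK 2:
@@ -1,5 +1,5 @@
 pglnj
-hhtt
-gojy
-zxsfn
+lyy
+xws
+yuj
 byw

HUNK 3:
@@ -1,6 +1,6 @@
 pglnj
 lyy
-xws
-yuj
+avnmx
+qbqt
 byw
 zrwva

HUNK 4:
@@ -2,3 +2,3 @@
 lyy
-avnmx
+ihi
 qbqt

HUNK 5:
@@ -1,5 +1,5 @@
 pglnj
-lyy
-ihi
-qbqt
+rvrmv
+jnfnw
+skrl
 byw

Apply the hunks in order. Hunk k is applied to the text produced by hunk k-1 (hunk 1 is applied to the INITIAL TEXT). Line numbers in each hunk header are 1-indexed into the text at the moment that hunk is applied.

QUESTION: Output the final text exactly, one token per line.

Hunk 1: at line 2 remove [gspa,tbcu,cak] add [gojy,zxsfn] -> 6 lines: pglnj hhtt gojy zxsfn byw zrwva
Hunk 2: at line 1 remove [hhtt,gojy,zxsfn] add [lyy,xws,yuj] -> 6 lines: pglnj lyy xws yuj byw zrwva
Hunk 3: at line 1 remove [xws,yuj] add [avnmx,qbqt] -> 6 lines: pglnj lyy avnmx qbqt byw zrwva
Hunk 4: at line 2 remove [avnmx] add [ihi] -> 6 lines: pglnj lyy ihi qbqt byw zrwva
Hunk 5: at line 1 remove [lyy,ihi,qbqt] add [rvrmv,jnfnw,skrl] -> 6 lines: pglnj rvrmv jnfnw skrl byw zrwva

Answer: pglnj
rvrmv
jnfnw
skrl
byw
zrwva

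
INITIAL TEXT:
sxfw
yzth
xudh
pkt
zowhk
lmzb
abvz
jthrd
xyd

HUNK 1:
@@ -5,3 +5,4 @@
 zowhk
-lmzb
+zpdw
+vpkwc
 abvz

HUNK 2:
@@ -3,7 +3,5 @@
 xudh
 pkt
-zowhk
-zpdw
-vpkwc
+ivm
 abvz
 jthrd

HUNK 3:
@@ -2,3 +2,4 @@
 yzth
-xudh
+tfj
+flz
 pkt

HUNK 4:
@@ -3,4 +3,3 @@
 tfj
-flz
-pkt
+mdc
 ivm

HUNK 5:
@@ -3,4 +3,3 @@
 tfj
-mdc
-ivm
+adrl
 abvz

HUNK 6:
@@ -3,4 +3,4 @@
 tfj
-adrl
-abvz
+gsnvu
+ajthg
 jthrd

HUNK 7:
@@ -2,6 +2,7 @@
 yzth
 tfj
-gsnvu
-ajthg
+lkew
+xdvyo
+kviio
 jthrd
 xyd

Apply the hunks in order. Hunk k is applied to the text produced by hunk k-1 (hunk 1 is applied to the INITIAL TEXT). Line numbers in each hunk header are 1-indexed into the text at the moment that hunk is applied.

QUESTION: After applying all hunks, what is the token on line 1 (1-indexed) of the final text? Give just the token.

Answer: sxfw

Derivation:
Hunk 1: at line 5 remove [lmzb] add [zpdw,vpkwc] -> 10 lines: sxfw yzth xudh pkt zowhk zpdw vpkwc abvz jthrd xyd
Hunk 2: at line 3 remove [zowhk,zpdw,vpkwc] add [ivm] -> 8 lines: sxfw yzth xudh pkt ivm abvz jthrd xyd
Hunk 3: at line 2 remove [xudh] add [tfj,flz] -> 9 lines: sxfw yzth tfj flz pkt ivm abvz jthrd xyd
Hunk 4: at line 3 remove [flz,pkt] add [mdc] -> 8 lines: sxfw yzth tfj mdc ivm abvz jthrd xyd
Hunk 5: at line 3 remove [mdc,ivm] add [adrl] -> 7 lines: sxfw yzth tfj adrl abvz jthrd xyd
Hunk 6: at line 3 remove [adrl,abvz] add [gsnvu,ajthg] -> 7 lines: sxfw yzth tfj gsnvu ajthg jthrd xyd
Hunk 7: at line 2 remove [gsnvu,ajthg] add [lkew,xdvyo,kviio] -> 8 lines: sxfw yzth tfj lkew xdvyo kviio jthrd xyd
Final line 1: sxfw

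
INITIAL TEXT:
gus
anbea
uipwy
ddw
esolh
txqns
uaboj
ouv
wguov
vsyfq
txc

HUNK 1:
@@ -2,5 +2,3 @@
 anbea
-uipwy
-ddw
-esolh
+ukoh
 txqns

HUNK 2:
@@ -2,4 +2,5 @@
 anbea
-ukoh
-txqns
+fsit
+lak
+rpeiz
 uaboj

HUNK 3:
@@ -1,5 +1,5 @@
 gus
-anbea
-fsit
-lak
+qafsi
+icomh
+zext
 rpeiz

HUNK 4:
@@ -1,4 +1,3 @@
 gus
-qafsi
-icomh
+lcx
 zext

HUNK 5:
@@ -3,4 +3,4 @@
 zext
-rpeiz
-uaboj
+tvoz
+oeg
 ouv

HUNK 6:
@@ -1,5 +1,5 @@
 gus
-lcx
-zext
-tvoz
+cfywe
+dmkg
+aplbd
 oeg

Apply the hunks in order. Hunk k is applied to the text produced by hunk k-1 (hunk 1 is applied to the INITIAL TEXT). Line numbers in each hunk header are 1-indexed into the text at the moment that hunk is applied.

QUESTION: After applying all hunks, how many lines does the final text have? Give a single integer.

Answer: 9

Derivation:
Hunk 1: at line 2 remove [uipwy,ddw,esolh] add [ukoh] -> 9 lines: gus anbea ukoh txqns uaboj ouv wguov vsyfq txc
Hunk 2: at line 2 remove [ukoh,txqns] add [fsit,lak,rpeiz] -> 10 lines: gus anbea fsit lak rpeiz uaboj ouv wguov vsyfq txc
Hunk 3: at line 1 remove [anbea,fsit,lak] add [qafsi,icomh,zext] -> 10 lines: gus qafsi icomh zext rpeiz uaboj ouv wguov vsyfq txc
Hunk 4: at line 1 remove [qafsi,icomh] add [lcx] -> 9 lines: gus lcx zext rpeiz uaboj ouv wguov vsyfq txc
Hunk 5: at line 3 remove [rpeiz,uaboj] add [tvoz,oeg] -> 9 lines: gus lcx zext tvoz oeg ouv wguov vsyfq txc
Hunk 6: at line 1 remove [lcx,zext,tvoz] add [cfywe,dmkg,aplbd] -> 9 lines: gus cfywe dmkg aplbd oeg ouv wguov vsyfq txc
Final line count: 9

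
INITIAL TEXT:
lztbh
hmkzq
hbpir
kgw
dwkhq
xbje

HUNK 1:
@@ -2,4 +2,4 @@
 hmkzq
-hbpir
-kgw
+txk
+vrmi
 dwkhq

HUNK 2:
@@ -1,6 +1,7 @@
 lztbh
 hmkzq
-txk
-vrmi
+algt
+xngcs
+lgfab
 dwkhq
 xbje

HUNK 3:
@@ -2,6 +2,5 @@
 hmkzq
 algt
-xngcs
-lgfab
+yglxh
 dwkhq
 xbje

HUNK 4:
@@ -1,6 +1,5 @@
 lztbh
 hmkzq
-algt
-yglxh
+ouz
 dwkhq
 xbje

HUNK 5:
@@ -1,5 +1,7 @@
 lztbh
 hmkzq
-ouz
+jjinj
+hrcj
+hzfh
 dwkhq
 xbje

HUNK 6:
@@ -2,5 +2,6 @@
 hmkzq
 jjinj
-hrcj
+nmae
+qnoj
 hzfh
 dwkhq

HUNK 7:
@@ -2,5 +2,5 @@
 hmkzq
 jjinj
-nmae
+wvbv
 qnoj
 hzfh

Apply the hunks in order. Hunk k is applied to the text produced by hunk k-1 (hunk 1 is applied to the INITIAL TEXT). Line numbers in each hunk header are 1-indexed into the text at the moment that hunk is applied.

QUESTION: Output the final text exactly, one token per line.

Answer: lztbh
hmkzq
jjinj
wvbv
qnoj
hzfh
dwkhq
xbje

Derivation:
Hunk 1: at line 2 remove [hbpir,kgw] add [txk,vrmi] -> 6 lines: lztbh hmkzq txk vrmi dwkhq xbje
Hunk 2: at line 1 remove [txk,vrmi] add [algt,xngcs,lgfab] -> 7 lines: lztbh hmkzq algt xngcs lgfab dwkhq xbje
Hunk 3: at line 2 remove [xngcs,lgfab] add [yglxh] -> 6 lines: lztbh hmkzq algt yglxh dwkhq xbje
Hunk 4: at line 1 remove [algt,yglxh] add [ouz] -> 5 lines: lztbh hmkzq ouz dwkhq xbje
Hunk 5: at line 1 remove [ouz] add [jjinj,hrcj,hzfh] -> 7 lines: lztbh hmkzq jjinj hrcj hzfh dwkhq xbje
Hunk 6: at line 2 remove [hrcj] add [nmae,qnoj] -> 8 lines: lztbh hmkzq jjinj nmae qnoj hzfh dwkhq xbje
Hunk 7: at line 2 remove [nmae] add [wvbv] -> 8 lines: lztbh hmkzq jjinj wvbv qnoj hzfh dwkhq xbje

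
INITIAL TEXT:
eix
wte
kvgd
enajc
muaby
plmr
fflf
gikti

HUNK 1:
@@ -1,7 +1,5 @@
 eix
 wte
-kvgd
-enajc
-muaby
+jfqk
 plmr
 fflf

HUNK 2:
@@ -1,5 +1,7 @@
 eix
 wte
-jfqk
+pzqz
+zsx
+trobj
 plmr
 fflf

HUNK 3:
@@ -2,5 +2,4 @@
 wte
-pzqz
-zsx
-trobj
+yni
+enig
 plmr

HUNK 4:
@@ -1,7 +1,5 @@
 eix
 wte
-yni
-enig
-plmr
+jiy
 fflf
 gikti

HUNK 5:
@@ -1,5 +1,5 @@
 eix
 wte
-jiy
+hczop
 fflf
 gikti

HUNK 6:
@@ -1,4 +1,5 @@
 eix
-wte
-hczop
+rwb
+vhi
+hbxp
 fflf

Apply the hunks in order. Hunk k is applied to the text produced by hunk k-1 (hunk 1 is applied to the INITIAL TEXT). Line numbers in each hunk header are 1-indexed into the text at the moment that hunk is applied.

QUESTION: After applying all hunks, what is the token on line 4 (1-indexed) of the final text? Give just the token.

Hunk 1: at line 1 remove [kvgd,enajc,muaby] add [jfqk] -> 6 lines: eix wte jfqk plmr fflf gikti
Hunk 2: at line 1 remove [jfqk] add [pzqz,zsx,trobj] -> 8 lines: eix wte pzqz zsx trobj plmr fflf gikti
Hunk 3: at line 2 remove [pzqz,zsx,trobj] add [yni,enig] -> 7 lines: eix wte yni enig plmr fflf gikti
Hunk 4: at line 1 remove [yni,enig,plmr] add [jiy] -> 5 lines: eix wte jiy fflf gikti
Hunk 5: at line 1 remove [jiy] add [hczop] -> 5 lines: eix wte hczop fflf gikti
Hunk 6: at line 1 remove [wte,hczop] add [rwb,vhi,hbxp] -> 6 lines: eix rwb vhi hbxp fflf gikti
Final line 4: hbxp

Answer: hbxp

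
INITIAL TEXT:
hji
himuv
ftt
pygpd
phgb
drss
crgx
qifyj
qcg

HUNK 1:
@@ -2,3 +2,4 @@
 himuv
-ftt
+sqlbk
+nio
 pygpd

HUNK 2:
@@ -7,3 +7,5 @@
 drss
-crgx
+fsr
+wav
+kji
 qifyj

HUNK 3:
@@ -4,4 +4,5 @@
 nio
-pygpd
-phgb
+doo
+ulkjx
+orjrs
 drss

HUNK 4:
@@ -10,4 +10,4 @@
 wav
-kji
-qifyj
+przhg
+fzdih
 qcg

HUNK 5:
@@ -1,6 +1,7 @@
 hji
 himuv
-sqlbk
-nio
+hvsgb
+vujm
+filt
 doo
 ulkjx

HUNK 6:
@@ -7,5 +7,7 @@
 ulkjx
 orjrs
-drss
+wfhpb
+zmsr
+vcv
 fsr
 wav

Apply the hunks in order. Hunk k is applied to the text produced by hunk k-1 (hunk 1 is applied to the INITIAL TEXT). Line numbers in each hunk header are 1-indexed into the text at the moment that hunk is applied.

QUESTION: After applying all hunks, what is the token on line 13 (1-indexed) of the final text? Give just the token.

Hunk 1: at line 2 remove [ftt] add [sqlbk,nio] -> 10 lines: hji himuv sqlbk nio pygpd phgb drss crgx qifyj qcg
Hunk 2: at line 7 remove [crgx] add [fsr,wav,kji] -> 12 lines: hji himuv sqlbk nio pygpd phgb drss fsr wav kji qifyj qcg
Hunk 3: at line 4 remove [pygpd,phgb] add [doo,ulkjx,orjrs] -> 13 lines: hji himuv sqlbk nio doo ulkjx orjrs drss fsr wav kji qifyj qcg
Hunk 4: at line 10 remove [kji,qifyj] add [przhg,fzdih] -> 13 lines: hji himuv sqlbk nio doo ulkjx orjrs drss fsr wav przhg fzdih qcg
Hunk 5: at line 1 remove [sqlbk,nio] add [hvsgb,vujm,filt] -> 14 lines: hji himuv hvsgb vujm filt doo ulkjx orjrs drss fsr wav przhg fzdih qcg
Hunk 6: at line 7 remove [drss] add [wfhpb,zmsr,vcv] -> 16 lines: hji himuv hvsgb vujm filt doo ulkjx orjrs wfhpb zmsr vcv fsr wav przhg fzdih qcg
Final line 13: wav

Answer: wav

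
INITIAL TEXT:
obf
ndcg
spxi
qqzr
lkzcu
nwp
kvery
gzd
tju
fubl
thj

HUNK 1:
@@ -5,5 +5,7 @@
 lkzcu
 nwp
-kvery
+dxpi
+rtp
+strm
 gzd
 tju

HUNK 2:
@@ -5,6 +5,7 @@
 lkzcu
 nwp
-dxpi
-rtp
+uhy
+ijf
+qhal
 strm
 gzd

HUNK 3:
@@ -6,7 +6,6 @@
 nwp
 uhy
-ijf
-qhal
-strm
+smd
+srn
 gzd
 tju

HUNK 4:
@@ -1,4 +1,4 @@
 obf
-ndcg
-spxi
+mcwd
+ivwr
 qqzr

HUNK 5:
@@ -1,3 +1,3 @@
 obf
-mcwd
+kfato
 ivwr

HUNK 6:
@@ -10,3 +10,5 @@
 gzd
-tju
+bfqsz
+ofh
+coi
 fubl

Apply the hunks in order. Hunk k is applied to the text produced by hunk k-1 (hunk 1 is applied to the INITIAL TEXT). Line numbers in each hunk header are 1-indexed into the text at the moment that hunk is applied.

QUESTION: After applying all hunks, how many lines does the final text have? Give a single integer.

Answer: 15

Derivation:
Hunk 1: at line 5 remove [kvery] add [dxpi,rtp,strm] -> 13 lines: obf ndcg spxi qqzr lkzcu nwp dxpi rtp strm gzd tju fubl thj
Hunk 2: at line 5 remove [dxpi,rtp] add [uhy,ijf,qhal] -> 14 lines: obf ndcg spxi qqzr lkzcu nwp uhy ijf qhal strm gzd tju fubl thj
Hunk 3: at line 6 remove [ijf,qhal,strm] add [smd,srn] -> 13 lines: obf ndcg spxi qqzr lkzcu nwp uhy smd srn gzd tju fubl thj
Hunk 4: at line 1 remove [ndcg,spxi] add [mcwd,ivwr] -> 13 lines: obf mcwd ivwr qqzr lkzcu nwp uhy smd srn gzd tju fubl thj
Hunk 5: at line 1 remove [mcwd] add [kfato] -> 13 lines: obf kfato ivwr qqzr lkzcu nwp uhy smd srn gzd tju fubl thj
Hunk 6: at line 10 remove [tju] add [bfqsz,ofh,coi] -> 15 lines: obf kfato ivwr qqzr lkzcu nwp uhy smd srn gzd bfqsz ofh coi fubl thj
Final line count: 15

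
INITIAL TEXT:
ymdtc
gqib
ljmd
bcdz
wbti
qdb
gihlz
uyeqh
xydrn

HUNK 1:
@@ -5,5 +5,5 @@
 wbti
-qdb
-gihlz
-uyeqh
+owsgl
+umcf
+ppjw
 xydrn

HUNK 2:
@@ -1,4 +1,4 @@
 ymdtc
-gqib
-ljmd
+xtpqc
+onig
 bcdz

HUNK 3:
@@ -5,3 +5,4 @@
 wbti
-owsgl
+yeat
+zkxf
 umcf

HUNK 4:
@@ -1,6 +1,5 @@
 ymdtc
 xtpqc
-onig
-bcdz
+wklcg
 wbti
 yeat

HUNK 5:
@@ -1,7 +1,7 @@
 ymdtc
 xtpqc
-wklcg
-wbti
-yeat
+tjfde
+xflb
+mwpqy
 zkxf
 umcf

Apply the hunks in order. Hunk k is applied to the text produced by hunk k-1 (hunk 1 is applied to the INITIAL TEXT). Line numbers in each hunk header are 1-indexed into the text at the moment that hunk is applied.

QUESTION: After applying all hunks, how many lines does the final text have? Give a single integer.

Answer: 9

Derivation:
Hunk 1: at line 5 remove [qdb,gihlz,uyeqh] add [owsgl,umcf,ppjw] -> 9 lines: ymdtc gqib ljmd bcdz wbti owsgl umcf ppjw xydrn
Hunk 2: at line 1 remove [gqib,ljmd] add [xtpqc,onig] -> 9 lines: ymdtc xtpqc onig bcdz wbti owsgl umcf ppjw xydrn
Hunk 3: at line 5 remove [owsgl] add [yeat,zkxf] -> 10 lines: ymdtc xtpqc onig bcdz wbti yeat zkxf umcf ppjw xydrn
Hunk 4: at line 1 remove [onig,bcdz] add [wklcg] -> 9 lines: ymdtc xtpqc wklcg wbti yeat zkxf umcf ppjw xydrn
Hunk 5: at line 1 remove [wklcg,wbti,yeat] add [tjfde,xflb,mwpqy] -> 9 lines: ymdtc xtpqc tjfde xflb mwpqy zkxf umcf ppjw xydrn
Final line count: 9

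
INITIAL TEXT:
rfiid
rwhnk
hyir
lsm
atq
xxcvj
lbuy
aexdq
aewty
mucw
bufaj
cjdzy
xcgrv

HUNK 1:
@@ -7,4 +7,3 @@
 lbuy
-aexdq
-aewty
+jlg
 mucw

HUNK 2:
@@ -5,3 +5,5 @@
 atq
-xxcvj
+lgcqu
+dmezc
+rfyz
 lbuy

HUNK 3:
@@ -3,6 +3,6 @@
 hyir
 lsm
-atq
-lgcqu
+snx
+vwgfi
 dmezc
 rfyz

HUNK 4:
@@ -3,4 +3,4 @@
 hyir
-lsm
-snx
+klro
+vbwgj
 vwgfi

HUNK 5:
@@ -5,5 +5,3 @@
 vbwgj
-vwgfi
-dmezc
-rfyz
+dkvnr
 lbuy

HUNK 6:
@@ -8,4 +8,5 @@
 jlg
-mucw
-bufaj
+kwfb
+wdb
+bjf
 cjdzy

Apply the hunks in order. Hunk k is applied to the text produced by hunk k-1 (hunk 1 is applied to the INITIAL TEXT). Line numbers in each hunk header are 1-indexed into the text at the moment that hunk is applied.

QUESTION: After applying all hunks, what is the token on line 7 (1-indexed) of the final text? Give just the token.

Hunk 1: at line 7 remove [aexdq,aewty] add [jlg] -> 12 lines: rfiid rwhnk hyir lsm atq xxcvj lbuy jlg mucw bufaj cjdzy xcgrv
Hunk 2: at line 5 remove [xxcvj] add [lgcqu,dmezc,rfyz] -> 14 lines: rfiid rwhnk hyir lsm atq lgcqu dmezc rfyz lbuy jlg mucw bufaj cjdzy xcgrv
Hunk 3: at line 3 remove [atq,lgcqu] add [snx,vwgfi] -> 14 lines: rfiid rwhnk hyir lsm snx vwgfi dmezc rfyz lbuy jlg mucw bufaj cjdzy xcgrv
Hunk 4: at line 3 remove [lsm,snx] add [klro,vbwgj] -> 14 lines: rfiid rwhnk hyir klro vbwgj vwgfi dmezc rfyz lbuy jlg mucw bufaj cjdzy xcgrv
Hunk 5: at line 5 remove [vwgfi,dmezc,rfyz] add [dkvnr] -> 12 lines: rfiid rwhnk hyir klro vbwgj dkvnr lbuy jlg mucw bufaj cjdzy xcgrv
Hunk 6: at line 8 remove [mucw,bufaj] add [kwfb,wdb,bjf] -> 13 lines: rfiid rwhnk hyir klro vbwgj dkvnr lbuy jlg kwfb wdb bjf cjdzy xcgrv
Final line 7: lbuy

Answer: lbuy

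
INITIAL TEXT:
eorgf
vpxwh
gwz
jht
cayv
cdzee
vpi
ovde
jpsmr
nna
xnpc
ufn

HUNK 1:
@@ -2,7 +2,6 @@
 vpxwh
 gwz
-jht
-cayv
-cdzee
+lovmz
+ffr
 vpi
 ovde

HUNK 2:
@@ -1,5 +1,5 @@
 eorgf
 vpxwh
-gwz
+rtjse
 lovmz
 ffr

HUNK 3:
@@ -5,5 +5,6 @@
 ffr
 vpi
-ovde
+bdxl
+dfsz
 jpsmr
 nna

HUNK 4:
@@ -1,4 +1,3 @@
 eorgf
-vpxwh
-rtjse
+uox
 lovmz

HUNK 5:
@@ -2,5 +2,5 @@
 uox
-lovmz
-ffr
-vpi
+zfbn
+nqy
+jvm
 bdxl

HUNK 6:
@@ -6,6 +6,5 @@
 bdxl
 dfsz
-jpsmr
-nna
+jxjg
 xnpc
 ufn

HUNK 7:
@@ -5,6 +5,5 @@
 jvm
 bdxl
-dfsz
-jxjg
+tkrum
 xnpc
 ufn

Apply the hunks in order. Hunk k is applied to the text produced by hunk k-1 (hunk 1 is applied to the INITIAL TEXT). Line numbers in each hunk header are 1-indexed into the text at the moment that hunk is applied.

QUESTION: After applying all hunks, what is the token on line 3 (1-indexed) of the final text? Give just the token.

Answer: zfbn

Derivation:
Hunk 1: at line 2 remove [jht,cayv,cdzee] add [lovmz,ffr] -> 11 lines: eorgf vpxwh gwz lovmz ffr vpi ovde jpsmr nna xnpc ufn
Hunk 2: at line 1 remove [gwz] add [rtjse] -> 11 lines: eorgf vpxwh rtjse lovmz ffr vpi ovde jpsmr nna xnpc ufn
Hunk 3: at line 5 remove [ovde] add [bdxl,dfsz] -> 12 lines: eorgf vpxwh rtjse lovmz ffr vpi bdxl dfsz jpsmr nna xnpc ufn
Hunk 4: at line 1 remove [vpxwh,rtjse] add [uox] -> 11 lines: eorgf uox lovmz ffr vpi bdxl dfsz jpsmr nna xnpc ufn
Hunk 5: at line 2 remove [lovmz,ffr,vpi] add [zfbn,nqy,jvm] -> 11 lines: eorgf uox zfbn nqy jvm bdxl dfsz jpsmr nna xnpc ufn
Hunk 6: at line 6 remove [jpsmr,nna] add [jxjg] -> 10 lines: eorgf uox zfbn nqy jvm bdxl dfsz jxjg xnpc ufn
Hunk 7: at line 5 remove [dfsz,jxjg] add [tkrum] -> 9 lines: eorgf uox zfbn nqy jvm bdxl tkrum xnpc ufn
Final line 3: zfbn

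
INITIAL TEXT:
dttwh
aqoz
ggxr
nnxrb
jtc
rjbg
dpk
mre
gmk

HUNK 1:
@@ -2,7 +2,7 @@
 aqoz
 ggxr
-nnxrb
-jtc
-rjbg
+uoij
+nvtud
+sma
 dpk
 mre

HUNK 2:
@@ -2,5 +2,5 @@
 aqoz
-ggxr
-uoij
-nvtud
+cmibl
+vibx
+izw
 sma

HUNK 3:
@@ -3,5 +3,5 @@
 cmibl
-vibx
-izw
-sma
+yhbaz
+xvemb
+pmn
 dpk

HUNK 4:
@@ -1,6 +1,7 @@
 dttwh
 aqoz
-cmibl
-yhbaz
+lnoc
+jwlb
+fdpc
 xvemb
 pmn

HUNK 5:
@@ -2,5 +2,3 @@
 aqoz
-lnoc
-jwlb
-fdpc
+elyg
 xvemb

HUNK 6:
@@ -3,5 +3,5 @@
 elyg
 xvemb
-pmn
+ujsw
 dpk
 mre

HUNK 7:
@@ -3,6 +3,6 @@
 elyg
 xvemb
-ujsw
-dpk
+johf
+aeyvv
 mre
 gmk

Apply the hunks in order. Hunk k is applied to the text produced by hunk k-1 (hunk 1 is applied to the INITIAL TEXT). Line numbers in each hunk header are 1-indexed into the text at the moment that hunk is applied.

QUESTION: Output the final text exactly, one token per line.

Hunk 1: at line 2 remove [nnxrb,jtc,rjbg] add [uoij,nvtud,sma] -> 9 lines: dttwh aqoz ggxr uoij nvtud sma dpk mre gmk
Hunk 2: at line 2 remove [ggxr,uoij,nvtud] add [cmibl,vibx,izw] -> 9 lines: dttwh aqoz cmibl vibx izw sma dpk mre gmk
Hunk 3: at line 3 remove [vibx,izw,sma] add [yhbaz,xvemb,pmn] -> 9 lines: dttwh aqoz cmibl yhbaz xvemb pmn dpk mre gmk
Hunk 4: at line 1 remove [cmibl,yhbaz] add [lnoc,jwlb,fdpc] -> 10 lines: dttwh aqoz lnoc jwlb fdpc xvemb pmn dpk mre gmk
Hunk 5: at line 2 remove [lnoc,jwlb,fdpc] add [elyg] -> 8 lines: dttwh aqoz elyg xvemb pmn dpk mre gmk
Hunk 6: at line 3 remove [pmn] add [ujsw] -> 8 lines: dttwh aqoz elyg xvemb ujsw dpk mre gmk
Hunk 7: at line 3 remove [ujsw,dpk] add [johf,aeyvv] -> 8 lines: dttwh aqoz elyg xvemb johf aeyvv mre gmk

Answer: dttwh
aqoz
elyg
xvemb
johf
aeyvv
mre
gmk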